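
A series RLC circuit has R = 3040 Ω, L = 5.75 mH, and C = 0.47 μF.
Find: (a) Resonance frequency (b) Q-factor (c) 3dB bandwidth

Step 1 — Resonance condition Im(Z)=0 gives ω₀ = 1/√(LC).
Step 2 — ω₀ = 1/√(0.00575·4.7e-07) = 1.924e+04 rad/s.
Step 3 — f₀ = ω₀/(2π) = 3062 Hz.
Step 4 — Series Q: Q = ω₀L/R = 1.924e+04·0.00575/3040 = 0.03638.
Step 5 — 3dB bandwidth: Δω = ω₀/Q = 5.287e+05 rad/s; BW = Δω/(2π) = 8.414e+04 Hz.

(a) f₀ = 3062 Hz  (b) Q = 0.03638  (c) BW = 8.414e+04 Hz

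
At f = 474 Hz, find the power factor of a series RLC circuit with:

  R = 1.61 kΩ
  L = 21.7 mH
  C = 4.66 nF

Step 1 — Angular frequency: ω = 2π·f = 2π·474 = 2978 rad/s.
Step 2 — Component impedances:
  R: Z = R = 1610 Ω
  L: Z = jωL = j·2978·0.0217 = 0 + j64.63 Ω
  C: Z = 1/(jωC) = -j/(ω·C) = 0 - j7.205e+04 Ω
Step 3 — Series combination: Z_total = R + L + C = 1610 - j7.199e+04 Ω = 7.201e+04∠-88.7° Ω.
Step 4 — Power factor: PF = cos(φ) = Re(Z)/|Z| = 1610/7.201e+04 = 0.02236.
Step 5 — Type: Im(Z) = -7.199e+04 ⇒ leading (phase φ = -88.7°).

PF = 0.02236 (leading, φ = -88.7°)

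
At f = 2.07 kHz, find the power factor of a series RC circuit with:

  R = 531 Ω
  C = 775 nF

Step 1 — Angular frequency: ω = 2π·f = 2π·2070 = 1.301e+04 rad/s.
Step 2 — Component impedances:
  R: Z = R = 531 Ω
  C: Z = 1/(jωC) = -j/(ω·C) = 0 - j99.21 Ω
Step 3 — Series combination: Z_total = R + C = 531 - j99.21 Ω = 540.2∠-10.6° Ω.
Step 4 — Power factor: PF = cos(φ) = Re(Z)/|Z| = 531/540.2 = 0.983.
Step 5 — Type: Im(Z) = -99.21 ⇒ leading (phase φ = -10.6°).

PF = 0.983 (leading, φ = -10.6°)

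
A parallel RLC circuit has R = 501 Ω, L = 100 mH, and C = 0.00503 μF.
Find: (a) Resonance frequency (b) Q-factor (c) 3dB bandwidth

Step 1 — Resonance: ω₀ = 1/√(LC) = 1/√(0.1·5.03e-09) = 4.459e+04 rad/s.
Step 2 — f₀ = ω₀/(2π) = 7096 Hz.
Step 3 — Parallel Q: Q = R/(ω₀L) = 501/(4.459e+04·0.1) = 0.1124.
Step 4 — Bandwidth: Δω = ω₀/Q = 3.968e+05 rad/s; BW = Δω/(2π) = 6.316e+04 Hz.

(a) f₀ = 7096 Hz  (b) Q = 0.1124  (c) BW = 6.316e+04 Hz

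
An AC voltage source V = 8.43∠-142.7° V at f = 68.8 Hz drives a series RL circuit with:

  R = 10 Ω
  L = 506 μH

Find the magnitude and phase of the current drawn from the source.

Step 1 — Angular frequency: ω = 2π·f = 2π·68.8 = 432.3 rad/s.
Step 2 — Component impedances:
  R: Z = R = 10 Ω
  L: Z = jωL = j·432.3·0.000506 = 0 + j0.2187 Ω
Step 3 — Series combination: Z_total = R + L = 10 + j0.2187 Ω = 10∠1.3° Ω.
Step 4 — Source phasor: V = 8.43∠-142.7° V = -6.706 - j5.108 V.
Step 5 — Ohm's law: I = V / Z_total = (-6.706 - j5.108) / (10 + j0.2187) = -0.6814 - j0.4959 A.
Step 6 — Convert to polar: |I| = 0.8428 A, ∠I = -144.0°.

I = 0.8428∠-144.0° A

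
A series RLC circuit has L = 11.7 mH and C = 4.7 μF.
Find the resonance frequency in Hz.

Step 1 — Resonance condition Im(Z)=0 gives ω₀ = 1/√(LC).
Step 2 — ω₀ = 1/√(0.0117·4.7e-06) = 4264 rad/s.
Step 3 — f₀ = ω₀/(2π) = 678.7 Hz.

f₀ = 678.7 Hz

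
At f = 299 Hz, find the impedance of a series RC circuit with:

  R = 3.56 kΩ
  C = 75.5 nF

Step 1 — Angular frequency: ω = 2π·f = 2π·299 = 1879 rad/s.
Step 2 — Component impedances:
  R: Z = R = 3560 Ω
  C: Z = 1/(jωC) = -j/(ω·C) = 0 - j7050 Ω
Step 3 — Series combination: Z_total = R + C = 3560 - j7050 Ω = 7898∠-63.2° Ω.

Z = 3560 - j7050 Ω = 7898∠-63.2° Ω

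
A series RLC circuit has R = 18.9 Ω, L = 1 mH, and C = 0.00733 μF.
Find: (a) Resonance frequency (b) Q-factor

Step 1 — Resonance condition Im(Z)=0 gives ω₀ = 1/√(LC).
Step 2 — ω₀ = 1/√(0.001·7.33e-09) = 3.694e+05 rad/s.
Step 3 — f₀ = ω₀/(2π) = 5.879e+04 Hz.
Step 4 — Series Q: Q = ω₀L/R = 3.694e+05·0.001/18.9 = 19.54.

(a) f₀ = 5.879e+04 Hz  (b) Q = 19.54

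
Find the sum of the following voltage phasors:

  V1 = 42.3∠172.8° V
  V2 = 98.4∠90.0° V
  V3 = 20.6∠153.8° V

Step 1 — Convert each phasor to rectangular form:
  V1 = 42.3·(cos(172.8°) + j·sin(172.8°)) = -41.97 + j5.302 V
  V2 = 98.4·(cos(90.0°) + j·sin(90.0°)) = 0 + j98.4 V
  V3 = 20.6·(cos(153.8°) + j·sin(153.8°)) = -18.48 + j9.095 V
Step 2 — Sum components: V_total = -60.45 + j112.8 V.
Step 3 — Convert to polar: |V_total| = 128 V, ∠V_total = 118.2°.

V_total = 128∠118.2° V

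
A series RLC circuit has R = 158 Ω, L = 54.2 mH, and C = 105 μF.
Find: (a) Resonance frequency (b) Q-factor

Step 1 — Resonance condition Im(Z)=0 gives ω₀ = 1/√(LC).
Step 2 — ω₀ = 1/√(0.0542·0.000105) = 419.2 rad/s.
Step 3 — f₀ = ω₀/(2π) = 66.72 Hz.
Step 4 — Series Q: Q = ω₀L/R = 419.2·0.0542/158 = 0.1438.

(a) f₀ = 66.72 Hz  (b) Q = 0.1438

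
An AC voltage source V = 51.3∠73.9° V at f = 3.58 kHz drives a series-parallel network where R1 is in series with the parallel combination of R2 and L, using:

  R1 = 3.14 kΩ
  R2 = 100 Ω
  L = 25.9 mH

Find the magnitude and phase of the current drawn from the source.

Step 1 — Angular frequency: ω = 2π·f = 2π·3580 = 2.249e+04 rad/s.
Step 2 — Component impedances:
  R1: Z = R = 3140 Ω
  R2: Z = R = 100 Ω
  L: Z = jωL = j·2.249e+04·0.0259 = 0 + j582.6 Ω
Step 3 — Parallel branch: R2 || L = 1/(1/R2 + 1/L) = 97.14 + j16.67 Ω.
Step 4 — Series with R1: Z_total = R1 + (R2 || L) = 3237 + j16.67 Ω = 3237∠0.3° Ω.
Step 5 — Source phasor: V = 51.3∠73.9° V = 14.23 + j49.29 V.
Step 6 — Ohm's law: I = V / Z_total = (14.23 + j49.29) / (3237 + j16.67) = 0.004473 + j0.0152 A.
Step 7 — Convert to polar: |I| = 0.01585 A, ∠I = 73.6°.

I = 0.01585∠73.6° A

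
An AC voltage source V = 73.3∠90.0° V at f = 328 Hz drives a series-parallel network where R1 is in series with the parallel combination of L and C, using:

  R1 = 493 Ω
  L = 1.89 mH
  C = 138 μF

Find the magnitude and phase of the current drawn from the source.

Step 1 — Angular frequency: ω = 2π·f = 2π·328 = 2061 rad/s.
Step 2 — Component impedances:
  R1: Z = R = 493 Ω
  L: Z = jωL = j·2061·0.00189 = 0 + j3.895 Ω
  C: Z = 1/(jωC) = -j/(ω·C) = 0 - j3.516 Ω
Step 3 — Parallel branch: L || C = 1/(1/L + 1/C) = 0 - j36.14 Ω.
Step 4 — Series with R1: Z_total = R1 + (L || C) = 493 - j36.14 Ω = 494.3∠-4.2° Ω.
Step 5 — Source phasor: V = 73.3∠90.0° V = 0 + j73.3 V.
Step 6 — Ohm's law: I = V / Z_total = (0 + j73.3) / (493 - j36.14) = -0.01084 + j0.1479 A.
Step 7 — Convert to polar: |I| = 0.1483 A, ∠I = 94.2°.

I = 0.1483∠94.2° A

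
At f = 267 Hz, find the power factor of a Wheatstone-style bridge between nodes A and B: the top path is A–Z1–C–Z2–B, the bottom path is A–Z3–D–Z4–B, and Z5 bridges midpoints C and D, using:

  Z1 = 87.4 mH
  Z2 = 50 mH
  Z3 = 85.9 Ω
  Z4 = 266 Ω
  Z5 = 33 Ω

Step 1 — Angular frequency: ω = 2π·f = 2π·267 = 1678 rad/s.
Step 2 — Component impedances:
  Z1: Z = jωL = j·1678·0.0874 = 0 + j146.6 Ω
  Z2: Z = jωL = j·1678·0.05 = 0 + j83.88 Ω
  Z3: Z = R = 85.9 Ω
  Z4: Z = R = 266 Ω
  Z5: Z = R = 33 Ω
Step 3 — Bridge requires nodal analysis (the Z5 bridge couples midpoints C and D, so the two paths cannot be reduced to a simple series/parallel combination). Setting node B to ground and injecting 1 A at node A, the 3-node admittance system at A, C, D solves to V_A = Z_AB = 97.89 + j120.7 Ω = 155.4∠51.0° Ω.
Step 4 — Power factor: PF = cos(φ) = Re(Z)/|Z| = 97.887/155.43 = 0.6298.
Step 5 — Type: Im(Z) = 120.7 ⇒ lagging (phase φ = 51.0°).

PF = 0.6298 (lagging, φ = 51.0°)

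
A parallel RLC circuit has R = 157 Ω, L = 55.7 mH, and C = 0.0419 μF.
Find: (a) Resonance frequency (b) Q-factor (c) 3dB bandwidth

Step 1 — Resonance: ω₀ = 1/√(LC) = 1/√(0.0557·4.19e-08) = 2.07e+04 rad/s.
Step 2 — f₀ = ω₀/(2π) = 3294 Hz.
Step 3 — Parallel Q: Q = R/(ω₀L) = 157/(2.07e+04·0.0557) = 0.1362.
Step 4 — Bandwidth: Δω = ω₀/Q = 1.52e+05 rad/s; BW = Δω/(2π) = 2.419e+04 Hz.

(a) f₀ = 3294 Hz  (b) Q = 0.1362  (c) BW = 2.419e+04 Hz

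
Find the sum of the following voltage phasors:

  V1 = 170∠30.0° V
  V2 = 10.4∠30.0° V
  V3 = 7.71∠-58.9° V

Step 1 — Convert each phasor to rectangular form:
  V1 = 170·(cos(30.0°) + j·sin(30.0°)) = 147.2 + j85 V
  V2 = 10.4·(cos(30.0°) + j·sin(30.0°)) = 9.007 + j5.2 V
  V3 = 7.71·(cos(-58.9°) + j·sin(-58.9°)) = 3.982 - j6.602 V
Step 2 — Sum components: V_total = 160.2 + j83.6 V.
Step 3 — Convert to polar: |V_total| = 180.7 V, ∠V_total = 27.6°.

V_total = 180.7∠27.6° V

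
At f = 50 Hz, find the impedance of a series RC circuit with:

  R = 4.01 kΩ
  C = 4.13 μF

Step 1 — Angular frequency: ω = 2π·f = 2π·50 = 314.2 rad/s.
Step 2 — Component impedances:
  R: Z = R = 4010 Ω
  C: Z = 1/(jωC) = -j/(ω·C) = 0 - j770.7 Ω
Step 3 — Series combination: Z_total = R + C = 4010 - j770.7 Ω = 4083∠-10.9° Ω.

Z = 4010 - j770.7 Ω = 4083∠-10.9° Ω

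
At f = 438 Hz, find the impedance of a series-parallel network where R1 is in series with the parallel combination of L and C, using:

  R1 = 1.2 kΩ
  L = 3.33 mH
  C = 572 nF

Step 1 — Angular frequency: ω = 2π·f = 2π·438 = 2752 rad/s.
Step 2 — Component impedances:
  R1: Z = R = 1200 Ω
  L: Z = jωL = j·2752·0.00333 = 0 + j9.164 Ω
  C: Z = 1/(jωC) = -j/(ω·C) = 0 - j635.3 Ω
Step 3 — Parallel branch: L || C = 1/(1/L + 1/C) = 0 + j9.298 Ω.
Step 4 — Series with R1: Z_total = R1 + (L || C) = 1200 + j9.298 Ω = 1200∠0.4° Ω.

Z = 1200 + j9.298 Ω = 1200∠0.4° Ω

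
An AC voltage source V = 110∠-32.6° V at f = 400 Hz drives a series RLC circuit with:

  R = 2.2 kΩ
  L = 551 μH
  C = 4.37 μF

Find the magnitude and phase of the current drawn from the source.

Step 1 — Angular frequency: ω = 2π·f = 2π·400 = 2513 rad/s.
Step 2 — Component impedances:
  R: Z = R = 2200 Ω
  L: Z = jωL = j·2513·0.000551 = 0 + j1.385 Ω
  C: Z = 1/(jωC) = -j/(ω·C) = 0 - j91.05 Ω
Step 3 — Series combination: Z_total = R + L + C = 2200 - j89.66 Ω = 2202∠-2.3° Ω.
Step 4 — Source phasor: V = 110∠-32.6° V = 92.67 - j59.26 V.
Step 5 — Ohm's law: I = V / Z_total = (92.67 - j59.26) / (2200 - j89.66) = 0.04315 - j0.02518 A.
Step 6 — Convert to polar: |I| = 0.04996 A, ∠I = -30.3°.

I = 0.04996∠-30.3° A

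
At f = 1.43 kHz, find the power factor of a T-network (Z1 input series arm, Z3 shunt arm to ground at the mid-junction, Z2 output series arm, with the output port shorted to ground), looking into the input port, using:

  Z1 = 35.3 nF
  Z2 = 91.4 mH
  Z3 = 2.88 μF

Step 1 — Angular frequency: ω = 2π·f = 2π·1430 = 8985 rad/s.
Step 2 — Component impedances:
  Z1: Z = 1/(jωC) = -j/(ω·C) = 0 - j3153 Ω
  Z2: Z = jωL = j·8985·0.0914 = 0 + j821.2 Ω
  Z3: Z = 1/(jωC) = -j/(ω·C) = 0 - j38.64 Ω
Step 3 — With the output port shorted to ground, the output series arm Z2 runs from the junction to ground; the shunt arm Z3 also runs from the junction to ground. They appear in parallel: Z3 || Z2 = 0 - j40.55 Ω.
Step 4 — Series with input arm Z1: Z_in = Z1 + (Z3 || Z2) = 0 - j3193 Ω = 3193∠-90.0° Ω.
Step 5 — Power factor: PF = cos(φ) = Re(Z)/|Z| = 0/3193 = 0.
Step 6 — Type: Im(Z) = -3193 ⇒ leading (phase φ = -90.0°).

PF = 0 (leading, φ = -90.0°)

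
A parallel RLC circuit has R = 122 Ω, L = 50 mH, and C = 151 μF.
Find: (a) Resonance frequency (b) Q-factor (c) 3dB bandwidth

Step 1 — Resonance: ω₀ = 1/√(LC) = 1/√(0.05·0.000151) = 363.9 rad/s.
Step 2 — f₀ = ω₀/(2π) = 57.92 Hz.
Step 3 — Parallel Q: Q = R/(ω₀L) = 122/(363.9·0.05) = 6.704.
Step 4 — Bandwidth: Δω = ω₀/Q = 54.28 rad/s; BW = Δω/(2π) = 8.639 Hz.

(a) f₀ = 57.92 Hz  (b) Q = 6.704  (c) BW = 8.639 Hz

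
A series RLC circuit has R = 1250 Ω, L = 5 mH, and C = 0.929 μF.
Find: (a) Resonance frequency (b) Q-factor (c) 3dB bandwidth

Step 1 — Resonance condition Im(Z)=0 gives ω₀ = 1/√(LC).
Step 2 — ω₀ = 1/√(0.005·9.29e-07) = 1.467e+04 rad/s.
Step 3 — f₀ = ω₀/(2π) = 2335 Hz.
Step 4 — Series Q: Q = ω₀L/R = 1.467e+04·0.005/1250 = 0.05869.
Step 5 — 3dB bandwidth: Δω = ω₀/Q = 2.5e+05 rad/s; BW = Δω/(2π) = 3.979e+04 Hz.

(a) f₀ = 2335 Hz  (b) Q = 0.05869  (c) BW = 3.979e+04 Hz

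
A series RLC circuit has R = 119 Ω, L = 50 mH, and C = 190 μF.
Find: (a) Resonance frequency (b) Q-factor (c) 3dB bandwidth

Step 1 — Resonance: ω₀ = 1/√(LC) = 1/√(0.05·0.00019) = 324.4 rad/s.
Step 2 — f₀ = ω₀/(2π) = 51.64 Hz.
Step 3 — Series Q: Q = ω₀L/R = 324.4·0.05/119 = 0.1363.
Step 4 — Bandwidth: Δω = ω₀/Q = 2380 rad/s; BW = Δω/(2π) = 378.8 Hz.

(a) f₀ = 51.64 Hz  (b) Q = 0.1363  (c) BW = 378.8 Hz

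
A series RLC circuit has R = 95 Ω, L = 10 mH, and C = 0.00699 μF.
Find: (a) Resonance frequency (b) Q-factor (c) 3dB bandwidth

Step 1 — Resonance condition Im(Z)=0 gives ω₀ = 1/√(LC).
Step 2 — ω₀ = 1/√(0.01·6.99e-09) = 1.196e+05 rad/s.
Step 3 — f₀ = ω₀/(2π) = 1.904e+04 Hz.
Step 4 — Series Q: Q = ω₀L/R = 1.196e+05·0.01/95 = 12.59.
Step 5 — 3dB bandwidth: Δω = ω₀/Q = 9500 rad/s; BW = Δω/(2π) = 1512 Hz.

(a) f₀ = 1.904e+04 Hz  (b) Q = 12.59  (c) BW = 1512 Hz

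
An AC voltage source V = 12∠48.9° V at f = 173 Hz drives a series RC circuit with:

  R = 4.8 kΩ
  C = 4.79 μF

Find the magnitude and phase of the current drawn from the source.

Step 1 — Angular frequency: ω = 2π·f = 2π·173 = 1087 rad/s.
Step 2 — Component impedances:
  R: Z = R = 4800 Ω
  C: Z = 1/(jωC) = -j/(ω·C) = 0 - j192.1 Ω
Step 3 — Series combination: Z_total = R + C = 4800 - j192.1 Ω = 4804∠-2.3° Ω.
Step 4 — Source phasor: V = 12∠48.9° V = 7.889 + j9.043 V.
Step 5 — Ohm's law: I = V / Z_total = (7.889 + j9.043) / (4800 - j192.1) = 0.001566 + j0.001947 A.
Step 6 — Convert to polar: |I| = 0.002498 A, ∠I = 51.2°.

I = 0.002498∠51.2° A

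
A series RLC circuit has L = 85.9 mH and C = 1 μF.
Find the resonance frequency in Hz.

Step 1 — Resonance condition Im(Z)=0 gives ω₀ = 1/√(LC).
Step 2 — ω₀ = 1/√(0.0859·1e-06) = 3412 rad/s.
Step 3 — f₀ = ω₀/(2π) = 543 Hz.

f₀ = 543 Hz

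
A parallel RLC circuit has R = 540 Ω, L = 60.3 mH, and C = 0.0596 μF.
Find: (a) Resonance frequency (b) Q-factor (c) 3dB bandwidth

Step 1 — Resonance: ω₀ = 1/√(LC) = 1/√(0.0603·5.96e-08) = 1.668e+04 rad/s.
Step 2 — f₀ = ω₀/(2π) = 2655 Hz.
Step 3 — Parallel Q: Q = R/(ω₀L) = 540/(1.668e+04·0.0603) = 0.5369.
Step 4 — Bandwidth: Δω = ω₀/Q = 3.107e+04 rad/s; BW = Δω/(2π) = 4945 Hz.

(a) f₀ = 2655 Hz  (b) Q = 0.5369  (c) BW = 4945 Hz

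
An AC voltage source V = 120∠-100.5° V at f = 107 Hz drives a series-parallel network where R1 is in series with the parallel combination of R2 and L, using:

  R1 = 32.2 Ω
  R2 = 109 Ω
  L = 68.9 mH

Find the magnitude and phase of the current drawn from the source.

Step 1 — Angular frequency: ω = 2π·f = 2π·107 = 672.3 rad/s.
Step 2 — Component impedances:
  R1: Z = R = 32.2 Ω
  R2: Z = R = 109 Ω
  L: Z = jωL = j·672.3·0.0689 = 0 + j46.32 Ω
Step 3 — Parallel branch: R2 || L = 1/(1/R2 + 1/L) = 16.67 + j39.24 Ω.
Step 4 — Series with R1: Z_total = R1 + (R2 || L) = 48.87 + j39.24 Ω = 62.67∠38.8° Ω.
Step 5 — Source phasor: V = 120∠-100.5° V = -21.87 - j118 V.
Step 6 — Ohm's law: I = V / Z_total = (-21.87 - j118) / (48.87 + j39.24) = -1.451 - j1.25 A.
Step 7 — Convert to polar: |I| = 1.915 A, ∠I = -139.3°.

I = 1.915∠-139.3° A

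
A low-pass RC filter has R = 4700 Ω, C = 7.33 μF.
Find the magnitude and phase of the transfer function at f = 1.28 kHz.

Step 1 — Angular frequency: ω = 2π·1280 = 8042 rad/s.
Step 2 — Transfer function: H(jω) = 1/(1 + jωRC).
Step 3 — Denominator: 1 + jωRC = 1 + j·8042·4700·7.33e-06 = 1 + j277.1.
Step 4 — H = 1.303e-05 - j0.003609.
Step 5 — Magnitude: |H| = 0.003609 (-48.9 dB); phase: φ = -89.8°.

|H| = 0.003609 (-48.9 dB), φ = -89.8°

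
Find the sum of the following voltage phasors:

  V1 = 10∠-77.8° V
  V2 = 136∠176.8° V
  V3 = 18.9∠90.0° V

Step 1 — Convert each phasor to rectangular form:
  V1 = 10·(cos(-77.8°) + j·sin(-77.8°)) = 2.113 - j9.774 V
  V2 = 136·(cos(176.8°) + j·sin(176.8°)) = -135.8 + j7.592 V
  V3 = 18.9·(cos(90.0°) + j·sin(90.0°)) = 0 + j18.9 V
Step 2 — Sum components: V_total = -133.7 + j16.72 V.
Step 3 — Convert to polar: |V_total| = 134.7 V, ∠V_total = 172.9°.

V_total = 134.7∠172.9° V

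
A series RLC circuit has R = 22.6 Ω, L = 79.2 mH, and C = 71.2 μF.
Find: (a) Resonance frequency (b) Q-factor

Step 1 — Resonance condition Im(Z)=0 gives ω₀ = 1/√(LC).
Step 2 — ω₀ = 1/√(0.0792·7.12e-05) = 421.1 rad/s.
Step 3 — f₀ = ω₀/(2π) = 67.02 Hz.
Step 4 — Series Q: Q = ω₀L/R = 421.1·0.0792/22.6 = 1.476.

(a) f₀ = 67.02 Hz  (b) Q = 1.476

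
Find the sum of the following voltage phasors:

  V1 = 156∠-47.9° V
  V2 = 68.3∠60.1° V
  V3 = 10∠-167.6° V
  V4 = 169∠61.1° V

Step 1 — Convert each phasor to rectangular form:
  V1 = 156·(cos(-47.9°) + j·sin(-47.9°)) = 104.6 - j115.7 V
  V2 = 68.3·(cos(60.1°) + j·sin(60.1°)) = 34.05 + j59.21 V
  V3 = 10·(cos(-167.6°) + j·sin(-167.6°)) = -9.767 - j2.147 V
  V4 = 169·(cos(61.1°) + j·sin(61.1°)) = 81.67 + j148 V
Step 2 — Sum components: V_total = 210.5 + j89.27 V.
Step 3 — Convert to polar: |V_total| = 228.7 V, ∠V_total = 23.0°.

V_total = 228.7∠23.0° V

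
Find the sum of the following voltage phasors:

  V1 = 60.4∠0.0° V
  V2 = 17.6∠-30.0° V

Step 1 — Convert each phasor to rectangular form:
  V1 = 60.4·(cos(0.0°) + j·sin(0.0°)) = 60.4 V
  V2 = 17.6·(cos(-30.0°) + j·sin(-30.0°)) = 15.24 - j8.8 V
Step 2 — Sum components: V_total = 75.64 - j8.8 V.
Step 3 — Convert to polar: |V_total| = 76.15 V, ∠V_total = -6.6°.

V_total = 76.15∠-6.6° V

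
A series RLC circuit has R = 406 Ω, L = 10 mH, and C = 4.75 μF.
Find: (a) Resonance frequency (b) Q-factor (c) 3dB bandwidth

Step 1 — Resonance: ω₀ = 1/√(LC) = 1/√(0.01·4.75e-06) = 4588 rad/s.
Step 2 — f₀ = ω₀/(2π) = 730.3 Hz.
Step 3 — Series Q: Q = ω₀L/R = 4588·0.01/406 = 0.113.
Step 4 — Bandwidth: Δω = ω₀/Q = 4.06e+04 rad/s; BW = Δω/(2π) = 6462 Hz.

(a) f₀ = 730.3 Hz  (b) Q = 0.113  (c) BW = 6462 Hz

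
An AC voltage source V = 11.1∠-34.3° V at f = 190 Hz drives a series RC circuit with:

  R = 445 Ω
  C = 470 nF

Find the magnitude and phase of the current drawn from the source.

Step 1 — Angular frequency: ω = 2π·f = 2π·190 = 1194 rad/s.
Step 2 — Component impedances:
  R: Z = R = 445 Ω
  C: Z = 1/(jωC) = -j/(ω·C) = 0 - j1782 Ω
Step 3 — Series combination: Z_total = R + C = 445 - j1782 Ω = 1837∠-76.0° Ω.
Step 4 — Source phasor: V = 11.1∠-34.3° V = 9.17 - j6.255 V.
Step 5 — Ohm's law: I = V / Z_total = (9.17 - j6.255) / (445 - j1782) = 0.004513 + j0.004018 A.
Step 6 — Convert to polar: |I| = 0.006043 A, ∠I = 41.7°.

I = 0.006043∠41.7° A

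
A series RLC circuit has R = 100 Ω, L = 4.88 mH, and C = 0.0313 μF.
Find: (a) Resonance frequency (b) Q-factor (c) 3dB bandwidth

Step 1 — Resonance: ω₀ = 1/√(LC) = 1/√(0.00488·3.13e-08) = 8.091e+04 rad/s.
Step 2 — f₀ = ω₀/(2π) = 1.288e+04 Hz.
Step 3 — Series Q: Q = ω₀L/R = 8.091e+04·0.00488/100 = 3.949.
Step 4 — Bandwidth: Δω = ω₀/Q = 2.049e+04 rad/s; BW = Δω/(2π) = 3261 Hz.

(a) f₀ = 1.288e+04 Hz  (b) Q = 3.949  (c) BW = 3261 Hz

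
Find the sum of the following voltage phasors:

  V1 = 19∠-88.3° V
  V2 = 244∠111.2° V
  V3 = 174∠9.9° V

Step 1 — Convert each phasor to rectangular form:
  V1 = 19·(cos(-88.3°) + j·sin(-88.3°)) = 0.5637 - j18.99 V
  V2 = 244·(cos(111.2°) + j·sin(111.2°)) = -88.24 + j227.5 V
  V3 = 174·(cos(9.9°) + j·sin(9.9°)) = 171.4 + j29.92 V
Step 2 — Sum components: V_total = 83.74 + j238.4 V.
Step 3 — Convert to polar: |V_total| = 252.7 V, ∠V_total = 70.6°.

V_total = 252.7∠70.6° V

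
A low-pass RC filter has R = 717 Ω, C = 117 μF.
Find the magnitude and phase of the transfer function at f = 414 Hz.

Step 1 — Angular frequency: ω = 2π·414 = 2601 rad/s.
Step 2 — Transfer function: H(jω) = 1/(1 + jωRC).
Step 3 — Denominator: 1 + jωRC = 1 + j·2601·717·0.000117 = 1 + j218.2.
Step 4 — H = 2.1e-05 - j0.004583.
Step 5 — Magnitude: |H| = 0.004583 (-46.8 dB); phase: φ = -89.7°.

|H| = 0.004583 (-46.8 dB), φ = -89.7°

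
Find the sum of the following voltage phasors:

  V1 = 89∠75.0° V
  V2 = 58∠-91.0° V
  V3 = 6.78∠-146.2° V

Step 1 — Convert each phasor to rectangular form:
  V1 = 89·(cos(75.0°) + j·sin(75.0°)) = 23.03 + j85.97 V
  V2 = 58·(cos(-91.0°) + j·sin(-91.0°)) = -1.012 - j57.99 V
  V3 = 6.78·(cos(-146.2°) + j·sin(-146.2°)) = -5.634 - j3.772 V
Step 2 — Sum components: V_total = 16.39 + j24.2 V.
Step 3 — Convert to polar: |V_total| = 29.23 V, ∠V_total = 55.9°.

V_total = 29.23∠55.9° V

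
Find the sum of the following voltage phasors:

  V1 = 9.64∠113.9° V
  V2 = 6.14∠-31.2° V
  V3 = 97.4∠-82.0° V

Step 1 — Convert each phasor to rectangular form:
  V1 = 9.64·(cos(113.9°) + j·sin(113.9°)) = -3.906 + j8.813 V
  V2 = 6.14·(cos(-31.2°) + j·sin(-31.2°)) = 5.252 - j3.181 V
  V3 = 97.4·(cos(-82.0°) + j·sin(-82.0°)) = 13.56 - j96.45 V
Step 2 — Sum components: V_total = 14.9 - j90.82 V.
Step 3 — Convert to polar: |V_total| = 92.03 V, ∠V_total = -80.7°.

V_total = 92.03∠-80.7° V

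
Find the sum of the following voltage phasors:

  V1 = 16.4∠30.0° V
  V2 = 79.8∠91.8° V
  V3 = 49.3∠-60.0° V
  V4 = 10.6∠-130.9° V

Step 1 — Convert each phasor to rectangular form:
  V1 = 16.4·(cos(30.0°) + j·sin(30.0°)) = 14.2 + j8.2 V
  V2 = 79.8·(cos(91.8°) + j·sin(91.8°)) = -2.507 + j79.76 V
  V3 = 49.3·(cos(-60.0°) + j·sin(-60.0°)) = 24.65 - j42.7 V
  V4 = 10.6·(cos(-130.9°) + j·sin(-130.9°)) = -6.94 - j8.012 V
Step 2 — Sum components: V_total = 29.41 + j37.25 V.
Step 3 — Convert to polar: |V_total| = 47.46 V, ∠V_total = 51.7°.

V_total = 47.46∠51.7° V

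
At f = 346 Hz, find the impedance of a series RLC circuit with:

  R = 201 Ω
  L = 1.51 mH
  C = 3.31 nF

Step 1 — Angular frequency: ω = 2π·f = 2π·346 = 2174 rad/s.
Step 2 — Component impedances:
  R: Z = R = 201 Ω
  L: Z = jωL = j·2174·0.00151 = 0 + j3.283 Ω
  C: Z = 1/(jωC) = -j/(ω·C) = 0 - j1.39e+05 Ω
Step 3 — Series combination: Z_total = R + L + C = 201 - j1.39e+05 Ω = 1.39e+05∠-89.9° Ω.

Z = 201 - j1.39e+05 Ω = 1.39e+05∠-89.9° Ω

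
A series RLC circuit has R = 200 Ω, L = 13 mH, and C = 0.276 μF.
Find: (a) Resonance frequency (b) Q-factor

Step 1 — Resonance condition Im(Z)=0 gives ω₀ = 1/√(LC).
Step 2 — ω₀ = 1/√(0.013·2.76e-07) = 1.669e+04 rad/s.
Step 3 — f₀ = ω₀/(2π) = 2657 Hz.
Step 4 — Series Q: Q = ω₀L/R = 1.669e+04·0.013/200 = 1.085.

(a) f₀ = 2657 Hz  (b) Q = 1.085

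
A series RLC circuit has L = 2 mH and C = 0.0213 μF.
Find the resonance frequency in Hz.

Step 1 — Resonance condition Im(Z)=0 gives ω₀ = 1/√(LC).
Step 2 — ω₀ = 1/√(0.002·2.13e-08) = 1.532e+05 rad/s.
Step 3 — f₀ = ω₀/(2π) = 2.438e+04 Hz.

f₀ = 2.438e+04 Hz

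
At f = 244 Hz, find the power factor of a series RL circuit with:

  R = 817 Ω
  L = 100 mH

Step 1 — Angular frequency: ω = 2π·f = 2π·244 = 1533 rad/s.
Step 2 — Component impedances:
  R: Z = R = 817 Ω
  L: Z = jωL = j·1533·0.1 = 0 + j153.3 Ω
Step 3 — Series combination: Z_total = R + L = 817 + j153.3 Ω = 831.3∠10.6° Ω.
Step 4 — Power factor: PF = cos(φ) = Re(Z)/|Z| = 817/831.3 = 0.9828.
Step 5 — Type: Im(Z) = 153.3 ⇒ lagging (phase φ = 10.6°).

PF = 0.9828 (lagging, φ = 10.6°)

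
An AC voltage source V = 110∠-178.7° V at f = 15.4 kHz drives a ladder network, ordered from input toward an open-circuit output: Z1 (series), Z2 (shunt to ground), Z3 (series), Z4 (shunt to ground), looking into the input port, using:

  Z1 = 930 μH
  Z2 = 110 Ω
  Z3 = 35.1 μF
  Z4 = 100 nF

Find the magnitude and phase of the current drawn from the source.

Step 1 — Angular frequency: ω = 2π·f = 2π·1.54e+04 = 9.676e+04 rad/s.
Step 2 — Component impedances:
  Z1: Z = jωL = j·9.676e+04·0.00093 = 0 + j89.99 Ω
  Z2: Z = R = 110 Ω
  Z3: Z = 1/(jωC) = -j/(ω·C) = 0 - j0.2944 Ω
  Z4: Z = 1/(jωC) = -j/(ω·C) = 0 - j103.3 Ω
Step 3 — Ladder network (open output): work backward from the far end, alternating series and parallel combinations. Z_in = 51.73 + j35.09 Ω = 62.5∠34.1° Ω.
Step 4 — Source phasor: V = 110∠-178.7° V = -110 - j2.496 V.
Step 5 — Ohm's law: I = V / Z_total = (-110 - j2.496) / (51.73 + j35.09) = -1.478 + j0.9545 A.
Step 6 — Convert to polar: |I| = 1.76 A, ∠I = 147.2°.

I = 1.76∠147.2° A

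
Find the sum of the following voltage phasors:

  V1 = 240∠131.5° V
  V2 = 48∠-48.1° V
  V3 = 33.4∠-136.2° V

Step 1 — Convert each phasor to rectangular form:
  V1 = 240·(cos(131.5°) + j·sin(131.5°)) = -159 + j179.7 V
  V2 = 48·(cos(-48.1°) + j·sin(-48.1°)) = 32.06 - j35.73 V
  V3 = 33.4·(cos(-136.2°) + j·sin(-136.2°)) = -24.11 - j23.12 V
Step 2 — Sum components: V_total = -151.1 + j120.9 V.
Step 3 — Convert to polar: |V_total| = 193.5 V, ∠V_total = 141.3°.

V_total = 193.5∠141.3° V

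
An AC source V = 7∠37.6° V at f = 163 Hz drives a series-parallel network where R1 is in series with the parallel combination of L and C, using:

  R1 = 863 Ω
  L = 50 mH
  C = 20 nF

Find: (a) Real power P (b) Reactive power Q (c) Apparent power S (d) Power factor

Step 1 — Angular frequency: ω = 2π·f = 2π·163 = 1024 rad/s.
Step 2 — Component impedances:
  R1: Z = R = 863 Ω
  L: Z = jωL = j·1024·0.05 = 0 + j51.21 Ω
  C: Z = 1/(jωC) = -j/(ω·C) = 0 - j4.882e+04 Ω
Step 3 — Parallel branch: L || C = 1/(1/L + 1/C) = 0 + j51.26 Ω.
Step 4 — Series with R1: Z_total = R1 + (L || C) = 863 + j51.26 Ω = 864.5∠3.4° Ω.
Step 5 — Source phasor: V = 7∠37.6° V = 5.546 + j4.271 V.
Step 6 — Current: I = V / Z = 0.006697 + j0.004551 A = 0.008097∠34.2° A.
Step 7 — Complex power: S = V·I* = 0.05658 + j0.003361 VA.
Step 8 — Real power: P = Re(S) = 0.05658 W.
Step 9 — Reactive power: Q = Im(S) = 0.003361 VAR.
Step 10 — Apparent power: |S| = 0.05668 VA.
Step 11 — Power factor: PF = P/|S| = 0.9982 (lagging).

(a) P = 0.05658 W  (b) Q = 0.003361 VAR  (c) S = 0.05668 VA  (d) PF = 0.9982 (lagging)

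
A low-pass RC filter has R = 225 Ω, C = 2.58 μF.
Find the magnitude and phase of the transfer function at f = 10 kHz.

Step 1 — Angular frequency: ω = 2π·1e+04 = 6.283e+04 rad/s.
Step 2 — Transfer function: H(jω) = 1/(1 + jωRC).
Step 3 — Denominator: 1 + jωRC = 1 + j·6.283e+04·225·2.58e-06 = 1 + j36.47.
Step 4 — H = 0.0007511 - j0.0274.
Step 5 — Magnitude: |H| = 0.02741 (-31.2 dB); phase: φ = -88.4°.

|H| = 0.02741 (-31.2 dB), φ = -88.4°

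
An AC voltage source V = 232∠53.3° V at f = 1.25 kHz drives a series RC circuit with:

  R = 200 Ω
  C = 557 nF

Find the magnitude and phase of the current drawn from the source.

Step 1 — Angular frequency: ω = 2π·f = 2π·1250 = 7854 rad/s.
Step 2 — Component impedances:
  R: Z = R = 200 Ω
  C: Z = 1/(jωC) = -j/(ω·C) = 0 - j228.6 Ω
Step 3 — Series combination: Z_total = R + C = 200 - j228.6 Ω = 303.7∠-48.8° Ω.
Step 4 — Source phasor: V = 232∠53.3° V = 138.6 + j186 V.
Step 5 — Ohm's law: I = V / Z_total = (138.6 + j186) / (200 - j228.6) = -0.1603 + j0.7468 A.
Step 6 — Convert to polar: |I| = 0.7638 A, ∠I = 102.1°.

I = 0.7638∠102.1° A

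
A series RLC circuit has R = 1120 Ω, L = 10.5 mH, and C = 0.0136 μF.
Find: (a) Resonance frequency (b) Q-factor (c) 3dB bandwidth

Step 1 — Resonance: ω₀ = 1/√(LC) = 1/√(0.0105·1.36e-08) = 8.368e+04 rad/s.
Step 2 — f₀ = ω₀/(2π) = 1.332e+04 Hz.
Step 3 — Series Q: Q = ω₀L/R = 8.368e+04·0.0105/1120 = 0.7845.
Step 4 — Bandwidth: Δω = ω₀/Q = 1.067e+05 rad/s; BW = Δω/(2π) = 1.698e+04 Hz.

(a) f₀ = 1.332e+04 Hz  (b) Q = 0.7845  (c) BW = 1.698e+04 Hz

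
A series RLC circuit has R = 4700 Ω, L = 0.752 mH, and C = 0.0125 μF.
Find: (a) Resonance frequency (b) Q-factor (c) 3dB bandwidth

Step 1 — Resonance: ω₀ = 1/√(LC) = 1/√(0.000752·1.25e-08) = 3.262e+05 rad/s.
Step 2 — f₀ = ω₀/(2π) = 5.191e+04 Hz.
Step 3 — Series Q: Q = ω₀L/R = 3.262e+05·0.000752/4700 = 0.05219.
Step 4 — Bandwidth: Δω = ω₀/Q = 6.25e+06 rad/s; BW = Δω/(2π) = 9.947e+05 Hz.

(a) f₀ = 5.191e+04 Hz  (b) Q = 0.05219  (c) BW = 9.947e+05 Hz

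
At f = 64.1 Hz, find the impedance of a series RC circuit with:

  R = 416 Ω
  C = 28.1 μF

Step 1 — Angular frequency: ω = 2π·f = 2π·64.1 = 402.8 rad/s.
Step 2 — Component impedances:
  R: Z = R = 416 Ω
  C: Z = 1/(jωC) = -j/(ω·C) = 0 - j88.36 Ω
Step 3 — Series combination: Z_total = R + C = 416 - j88.36 Ω = 425.3∠-12.0° Ω.

Z = 416 - j88.36 Ω = 425.3∠-12.0° Ω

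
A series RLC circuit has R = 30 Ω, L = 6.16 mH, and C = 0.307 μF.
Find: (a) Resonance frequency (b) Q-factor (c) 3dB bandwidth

Step 1 — Resonance condition Im(Z)=0 gives ω₀ = 1/√(LC).
Step 2 — ω₀ = 1/√(0.00616·3.07e-07) = 2.3e+04 rad/s.
Step 3 — f₀ = ω₀/(2π) = 3660 Hz.
Step 4 — Series Q: Q = ω₀L/R = 2.3e+04·0.00616/30 = 4.722.
Step 5 — 3dB bandwidth: Δω = ω₀/Q = 4870 rad/s; BW = Δω/(2π) = 775.1 Hz.

(a) f₀ = 3660 Hz  (b) Q = 4.722  (c) BW = 775.1 Hz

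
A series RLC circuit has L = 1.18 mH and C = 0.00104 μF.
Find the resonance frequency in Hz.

Step 1 — Resonance condition Im(Z)=0 gives ω₀ = 1/√(LC).
Step 2 — ω₀ = 1/√(0.00118·1.04e-09) = 9.027e+05 rad/s.
Step 3 — f₀ = ω₀/(2π) = 1.437e+05 Hz.

f₀ = 1.437e+05 Hz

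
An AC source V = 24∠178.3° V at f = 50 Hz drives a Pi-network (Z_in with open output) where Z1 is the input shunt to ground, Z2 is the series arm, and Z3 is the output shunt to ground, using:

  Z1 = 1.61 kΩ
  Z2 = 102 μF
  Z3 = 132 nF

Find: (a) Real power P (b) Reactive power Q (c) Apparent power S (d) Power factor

Step 1 — Angular frequency: ω = 2π·f = 2π·50 = 314.2 rad/s.
Step 2 — Component impedances:
  Z1: Z = R = 1610 Ω
  Z2: Z = 1/(jωC) = -j/(ω·C) = 0 - j31.21 Ω
  Z3: Z = 1/(jωC) = -j/(ω·C) = 0 - j2.411e+04 Ω
Step 3 — With open output, the series arm Z2 and the output shunt Z3 appear in series to ground: Z2 + Z3 = 0 - j2.415e+04 Ω.
Step 4 — Parallel with input shunt Z1: Z_in = Z1 || (Z2 + Z3) = 1603 - j106.9 Ω = 1606∠-3.8° Ω.
Step 5 — Source phasor: V = 24∠178.3° V = -23.99 + j0.712 V.
Step 6 — Current: I = V / Z = -0.01493 - j0.0005513 A = 0.01494∠-177.9° A.
Step 7 — Complex power: S = V·I* = 0.3578 - j0.02386 VA.
Step 8 — Real power: P = Re(S) = 0.3578 W.
Step 9 — Reactive power: Q = Im(S) = -0.02386 VAR.
Step 10 — Apparent power: |S| = 0.3586 VA.
Step 11 — Power factor: PF = P/|S| = 0.9978 (leading).

(a) P = 0.3578 W  (b) Q = -0.02386 VAR  (c) S = 0.3586 VA  (d) PF = 0.9978 (leading)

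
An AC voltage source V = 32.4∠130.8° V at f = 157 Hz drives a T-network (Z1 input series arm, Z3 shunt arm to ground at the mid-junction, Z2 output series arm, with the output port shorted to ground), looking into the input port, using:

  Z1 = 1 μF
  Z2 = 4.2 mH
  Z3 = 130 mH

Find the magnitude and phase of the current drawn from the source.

Step 1 — Angular frequency: ω = 2π·f = 2π·157 = 986.5 rad/s.
Step 2 — Component impedances:
  Z1: Z = 1/(jωC) = -j/(ω·C) = 0 - j1014 Ω
  Z2: Z = jωL = j·986.5·0.0042 = 0 + j4.143 Ω
  Z3: Z = jωL = j·986.5·0.13 = 0 + j128.2 Ω
Step 3 — With the output port shorted to ground, the output series arm Z2 runs from the junction to ground; the shunt arm Z3 also runs from the junction to ground. They appear in parallel: Z3 || Z2 = 0 + j4.013 Ω.
Step 4 — Series with input arm Z1: Z_in = Z1 + (Z3 || Z2) = 0 - j1010 Ω = 1010∠-90.0° Ω.
Step 5 — Source phasor: V = 32.4∠130.8° V = -21.17 + j24.53 V.
Step 6 — Ohm's law: I = V / Z_total = (-21.17 + j24.53) / (0 - j1010) = -0.02429 - j0.02097 A.
Step 7 — Convert to polar: |I| = 0.03209 A, ∠I = -139.2°.

I = 0.03209∠-139.2° A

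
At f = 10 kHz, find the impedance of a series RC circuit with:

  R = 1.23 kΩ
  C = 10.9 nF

Step 1 — Angular frequency: ω = 2π·f = 2π·1e+04 = 6.283e+04 rad/s.
Step 2 — Component impedances:
  R: Z = R = 1230 Ω
  C: Z = 1/(jωC) = -j/(ω·C) = 0 - j1460 Ω
Step 3 — Series combination: Z_total = R + C = 1230 - j1460 Ω = 1909∠-49.9° Ω.

Z = 1230 - j1460 Ω = 1909∠-49.9° Ω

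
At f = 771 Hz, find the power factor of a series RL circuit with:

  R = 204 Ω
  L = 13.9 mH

Step 1 — Angular frequency: ω = 2π·f = 2π·771 = 4844 rad/s.
Step 2 — Component impedances:
  R: Z = R = 204 Ω
  L: Z = jωL = j·4844·0.0139 = 0 + j67.34 Ω
Step 3 — Series combination: Z_total = R + L = 204 + j67.34 Ω = 214.8∠18.3° Ω.
Step 4 — Power factor: PF = cos(φ) = Re(Z)/|Z| = 204/214.83 = 0.9496.
Step 5 — Type: Im(Z) = 67.34 ⇒ lagging (phase φ = 18.3°).

PF = 0.9496 (lagging, φ = 18.3°)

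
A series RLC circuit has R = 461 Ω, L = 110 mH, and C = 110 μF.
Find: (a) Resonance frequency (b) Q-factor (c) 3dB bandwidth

Step 1 — Resonance: ω₀ = 1/√(LC) = 1/√(0.11·0.00011) = 287.5 rad/s.
Step 2 — f₀ = ω₀/(2π) = 45.75 Hz.
Step 3 — Series Q: Q = ω₀L/R = 287.5·0.11/461 = 0.0686.
Step 4 — Bandwidth: Δω = ω₀/Q = 4191 rad/s; BW = Δω/(2π) = 667 Hz.

(a) f₀ = 45.75 Hz  (b) Q = 0.0686  (c) BW = 667 Hz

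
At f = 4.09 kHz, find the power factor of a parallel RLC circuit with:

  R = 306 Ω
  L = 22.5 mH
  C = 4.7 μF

Step 1 — Angular frequency: ω = 2π·f = 2π·4090 = 2.57e+04 rad/s.
Step 2 — Component impedances:
  R: Z = R = 306 Ω
  L: Z = jωL = j·2.57e+04·0.0225 = 0 + j578.2 Ω
  C: Z = 1/(jωC) = -j/(ω·C) = 0 - j8.279 Ω
Step 3 — Parallel combination: 1/Z_total = 1/R + 1/L + 1/C; Z_total = 0.2304 - j8.393 Ω = 8.397∠-88.4° Ω.
Step 4 — Power factor: PF = cos(φ) = Re(Z)/|Z| = 0.2304/8.397 = 0.02744.
Step 5 — Type: Im(Z) = -8.393 ⇒ leading (phase φ = -88.4°).

PF = 0.02744 (leading, φ = -88.4°)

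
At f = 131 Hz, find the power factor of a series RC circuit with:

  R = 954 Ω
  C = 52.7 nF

Step 1 — Angular frequency: ω = 2π·f = 2π·131 = 823.1 rad/s.
Step 2 — Component impedances:
  R: Z = R = 954 Ω
  C: Z = 1/(jωC) = -j/(ω·C) = 0 - j2.305e+04 Ω
Step 3 — Series combination: Z_total = R + C = 954 - j2.305e+04 Ω = 2.307e+04∠-87.6° Ω.
Step 4 — Power factor: PF = cos(φ) = Re(Z)/|Z| = 954/2.307e+04 = 0.04135.
Step 5 — Type: Im(Z) = -2.305e+04 ⇒ leading (phase φ = -87.6°).

PF = 0.04135 (leading, φ = -87.6°)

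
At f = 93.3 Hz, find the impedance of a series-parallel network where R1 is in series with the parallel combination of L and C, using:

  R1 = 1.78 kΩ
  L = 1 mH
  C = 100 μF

Step 1 — Angular frequency: ω = 2π·f = 2π·93.3 = 586.2 rad/s.
Step 2 — Component impedances:
  R1: Z = R = 1780 Ω
  L: Z = jωL = j·586.2·0.001 = 0 + j0.5862 Ω
  C: Z = 1/(jωC) = -j/(ω·C) = 0 - j17.06 Ω
Step 3 — Parallel branch: L || C = 1/(1/L + 1/C) = 0 + j0.6071 Ω.
Step 4 — Series with R1: Z_total = R1 + (L || C) = 1780 + j0.6071 Ω = 1780∠0.0° Ω.

Z = 1780 + j0.6071 Ω = 1780∠0.0° Ω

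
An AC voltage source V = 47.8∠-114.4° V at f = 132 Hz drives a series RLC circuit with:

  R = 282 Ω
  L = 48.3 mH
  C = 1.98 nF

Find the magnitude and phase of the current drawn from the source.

Step 1 — Angular frequency: ω = 2π·f = 2π·132 = 829.4 rad/s.
Step 2 — Component impedances:
  R: Z = R = 282 Ω
  L: Z = jωL = j·829.4·0.0483 = 0 + j40.06 Ω
  C: Z = 1/(jωC) = -j/(ω·C) = 0 - j6.089e+05 Ω
Step 3 — Series combination: Z_total = R + L + C = 282 - j6.089e+05 Ω = 6.089e+05∠-90.0° Ω.
Step 4 — Source phasor: V = 47.8∠-114.4° V = -19.75 - j43.53 V.
Step 5 — Ohm's law: I = V / Z_total = (-19.75 - j43.53) / (282 - j6.089e+05) = 7.147e-05 - j3.246e-05 A.
Step 6 — Convert to polar: |I| = 7.85e-05 A, ∠I = -24.4°.

I = 7.85e-05∠-24.4° A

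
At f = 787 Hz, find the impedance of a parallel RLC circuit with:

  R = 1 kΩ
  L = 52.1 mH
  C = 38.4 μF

Step 1 — Angular frequency: ω = 2π·f = 2π·787 = 4945 rad/s.
Step 2 — Component impedances:
  R: Z = R = 1000 Ω
  L: Z = jωL = j·4945·0.0521 = 0 + j257.6 Ω
  C: Z = 1/(jωC) = -j/(ω·C) = 0 - j5.266 Ω
Step 3 — Parallel combination: 1/Z_total = 1/R + 1/L + 1/C; Z_total = 0.0289 - j5.376 Ω = 5.376∠-89.7° Ω.

Z = 0.0289 - j5.376 Ω = 5.376∠-89.7° Ω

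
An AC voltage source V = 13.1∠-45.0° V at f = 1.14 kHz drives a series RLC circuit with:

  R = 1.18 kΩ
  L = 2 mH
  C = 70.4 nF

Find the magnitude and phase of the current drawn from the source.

Step 1 — Angular frequency: ω = 2π·f = 2π·1140 = 7163 rad/s.
Step 2 — Component impedances:
  R: Z = R = 1180 Ω
  L: Z = jωL = j·7163·0.002 = 0 + j14.33 Ω
  C: Z = 1/(jωC) = -j/(ω·C) = 0 - j1983 Ω
Step 3 — Series combination: Z_total = R + L + C = 1180 - j1969 Ω = 2295∠-59.1° Ω.
Step 4 — Source phasor: V = 13.1∠-45.0° V = 9.263 - j9.263 V.
Step 5 — Ohm's law: I = V / Z_total = (9.263 - j9.263) / (1180 - j1969) = 0.005536 + j0.001387 A.
Step 6 — Convert to polar: |I| = 0.005707 A, ∠I = 14.1°.

I = 0.005707∠14.1° A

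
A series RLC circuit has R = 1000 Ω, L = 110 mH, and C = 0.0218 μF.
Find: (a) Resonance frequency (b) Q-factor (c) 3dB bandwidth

Step 1 — Resonance: ω₀ = 1/√(LC) = 1/√(0.11·2.18e-08) = 2.042e+04 rad/s.
Step 2 — f₀ = ω₀/(2π) = 3250 Hz.
Step 3 — Series Q: Q = ω₀L/R = 2.042e+04·0.11/1000 = 2.246.
Step 4 — Bandwidth: Δω = ω₀/Q = 9091 rad/s; BW = Δω/(2π) = 1447 Hz.

(a) f₀ = 3250 Hz  (b) Q = 2.246  (c) BW = 1447 Hz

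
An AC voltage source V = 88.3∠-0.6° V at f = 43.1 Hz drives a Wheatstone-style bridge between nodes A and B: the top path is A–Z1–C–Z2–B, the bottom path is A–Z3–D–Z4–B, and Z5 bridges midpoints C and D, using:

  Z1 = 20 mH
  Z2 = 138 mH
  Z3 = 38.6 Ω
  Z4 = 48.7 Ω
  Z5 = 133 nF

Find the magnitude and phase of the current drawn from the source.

Step 1 — Angular frequency: ω = 2π·f = 2π·43.1 = 270.8 rad/s.
Step 2 — Component impedances:
  Z1: Z = jωL = j·270.8·0.02 = 0 + j5.416 Ω
  Z2: Z = jωL = j·270.8·0.138 = 0 + j37.37 Ω
  Z3: Z = R = 38.6 Ω
  Z4: Z = R = 48.7 Ω
  Z5: Z = 1/(jωC) = -j/(ω·C) = 0 - j2.776e+04 Ω
Step 3 — Bridge requires nodal analysis (the Z5 bridge couples midpoints C and D, so the two paths cannot be reduced to a simple series/parallel combination). Setting node B to ground and injecting 1 A at node A, the 3-node admittance system at A, C, D solves to V_A = Z_AB = 16.91 + j34.5 Ω = 38.43∠63.9° Ω.
Step 4 — Source phasor: V = 88.3∠-0.6° V = 88.3 - j0.9247 V.
Step 5 — Ohm's law: I = V / Z_total = (88.3 - j0.9247) / (16.91 + j34.5) = 0.9898 - j2.074 A.
Step 6 — Convert to polar: |I| = 2.298 A, ∠I = -64.5°.

I = 2.298∠-64.5° A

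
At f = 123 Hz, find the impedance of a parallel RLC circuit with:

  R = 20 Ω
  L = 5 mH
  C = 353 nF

Step 1 — Angular frequency: ω = 2π·f = 2π·123 = 772.8 rad/s.
Step 2 — Component impedances:
  R: Z = R = 20 Ω
  L: Z = jωL = j·772.8·0.005 = 0 + j3.864 Ω
  C: Z = 1/(jωC) = -j/(ω·C) = 0 - j3666 Ω
Step 3 — Parallel combination: 1/Z_total = 1/R + 1/L + 1/C; Z_total = 0.7212 + j3.729 Ω = 3.798∠79.1° Ω.

Z = 0.7212 + j3.729 Ω = 3.798∠79.1° Ω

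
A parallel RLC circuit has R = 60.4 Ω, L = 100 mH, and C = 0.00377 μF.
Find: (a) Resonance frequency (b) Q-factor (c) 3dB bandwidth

Step 1 — Resonance: ω₀ = 1/√(LC) = 1/√(0.1·3.77e-09) = 5.15e+04 rad/s.
Step 2 — f₀ = ω₀/(2π) = 8197 Hz.
Step 3 — Parallel Q: Q = R/(ω₀L) = 60.4/(5.15e+04·0.1) = 0.01173.
Step 4 — Bandwidth: Δω = ω₀/Q = 4.392e+06 rad/s; BW = Δω/(2π) = 6.989e+05 Hz.

(a) f₀ = 8197 Hz  (b) Q = 0.01173  (c) BW = 6.989e+05 Hz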